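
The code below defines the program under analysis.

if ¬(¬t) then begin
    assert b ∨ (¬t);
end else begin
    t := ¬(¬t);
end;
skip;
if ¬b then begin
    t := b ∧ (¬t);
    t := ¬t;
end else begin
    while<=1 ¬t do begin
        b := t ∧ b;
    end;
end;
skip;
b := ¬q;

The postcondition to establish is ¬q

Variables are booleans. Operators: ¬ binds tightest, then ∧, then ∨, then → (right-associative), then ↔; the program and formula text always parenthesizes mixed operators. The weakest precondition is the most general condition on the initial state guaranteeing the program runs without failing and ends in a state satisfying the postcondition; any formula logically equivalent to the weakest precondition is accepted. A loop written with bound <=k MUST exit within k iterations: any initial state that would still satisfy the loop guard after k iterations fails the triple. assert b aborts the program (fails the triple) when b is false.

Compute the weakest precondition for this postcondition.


Working backward. After the program, ¬q must hold.
Before b := ¬q: ¬q
Before skip: ¬q
Then branch requires ¬q; else branch requires ((¬t) → (t ∧ (¬q))) ∧ (t → (¬q)).
Before the if: ((¬b) → (¬q)) ∧ (b → (((¬t) → (t ∧ (¬q))) ∧ (t → (¬q))))
Before skip: ((¬b) → (¬q)) ∧ (b → (((¬t) → (t ∧ (¬q))) ∧ (t → (¬q))))
Then branch requires (b ∨ (¬t)) ∧ ((¬b) → (¬q)) ∧ (b → (((¬t) → (t ∧ (¬q))) ∧ (t → (¬q)))); else branch requires ((¬b) → (¬q)) ∧ (b → (((¬t) → (t ∧ (¬q))) ∧ (t → (¬q)))).
Before the if: (t → ((b ∨ (¬t)) ∧ ((¬b) → (¬q)) ∧ (b → (((¬t) → (t ∧ (¬q))) ∧ (t → (¬q)))))) ∧ ((¬t) → (((¬b) → (¬q)) ∧ (b → (((¬t) → (t ∧ (¬q))) ∧ (t → (¬q))))))
Answer: WP = (t → ((b ∨ (¬t)) ∧ ((¬b) → (¬q)) ∧ (b → (((¬t) → (t ∧ (¬q))) ∧ (t → (¬q)))))) ∧ ((¬t) → (((¬b) → (¬q)) ∧ (b → (((¬t) → (t ∧ (¬q))) ∧ (t → (¬q))))))


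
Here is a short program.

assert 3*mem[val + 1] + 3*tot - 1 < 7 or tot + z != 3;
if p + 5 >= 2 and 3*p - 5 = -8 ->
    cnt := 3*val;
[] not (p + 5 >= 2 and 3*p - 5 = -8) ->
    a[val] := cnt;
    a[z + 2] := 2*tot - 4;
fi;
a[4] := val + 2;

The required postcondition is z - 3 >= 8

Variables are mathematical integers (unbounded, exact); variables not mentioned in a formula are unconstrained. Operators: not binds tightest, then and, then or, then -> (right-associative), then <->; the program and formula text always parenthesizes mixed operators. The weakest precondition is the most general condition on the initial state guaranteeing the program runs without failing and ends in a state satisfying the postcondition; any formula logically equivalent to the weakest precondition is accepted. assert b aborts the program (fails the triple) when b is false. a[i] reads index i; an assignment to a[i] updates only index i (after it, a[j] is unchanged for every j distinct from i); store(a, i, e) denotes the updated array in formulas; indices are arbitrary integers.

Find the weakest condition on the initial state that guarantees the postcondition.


Working backward. After the program, the postcondition z - 3 >= 8 must hold; in canonical form it is z >= 11.
Before a[4] := val + 2: z >= 11
Then branch requires z >= 11; else branch requires z >= 11.
Before the if: ((p >= -3 and 3*p = -3) -> z >= 11) and ((not (p >= -3 and 3*p = -3)) -> z >= 11)
Before assert 3*mem[val + 1] + 3*tot - 1 < 7 or tot + z != 3: (3*mem[val + 1] + 3*tot < 8 or tot + z != 3) and ((p >= -3 and 3*p = -3) -> z >= 11) and ((not (p >= -3 and 3*p = -3)) -> z >= 11)
Answer: WP = (3*mem[val + 1] + 3*tot < 8 or tot + z != 3) and ((p >= -3 and 3*p = -3) -> z >= 11) and ((not (p >= -3 and 3*p = -3)) -> z >= 11)


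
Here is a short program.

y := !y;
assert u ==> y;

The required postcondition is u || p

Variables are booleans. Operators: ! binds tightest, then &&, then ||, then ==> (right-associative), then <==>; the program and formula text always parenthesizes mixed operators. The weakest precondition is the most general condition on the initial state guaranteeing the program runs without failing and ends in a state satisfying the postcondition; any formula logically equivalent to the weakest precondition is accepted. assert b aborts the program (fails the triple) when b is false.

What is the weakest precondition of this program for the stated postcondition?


Working backward. After the program, u || p must hold.
Before assert u ==> y: (u ==> y) && (u || p)
Before y := !y: (u ==> (!y)) && (u || p)
Answer: WP = (u ==> (!y)) && (u || p)


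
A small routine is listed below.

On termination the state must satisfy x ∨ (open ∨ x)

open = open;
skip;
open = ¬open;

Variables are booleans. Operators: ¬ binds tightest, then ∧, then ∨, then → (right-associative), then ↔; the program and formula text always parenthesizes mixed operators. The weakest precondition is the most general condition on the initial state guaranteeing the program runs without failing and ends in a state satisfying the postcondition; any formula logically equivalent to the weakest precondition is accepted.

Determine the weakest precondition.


Working backward. After the program, the postcondition x ∨ (open ∨ x) must hold; in canonical form it is x ∨ open.
Before open := ¬open: x ∨ (¬open)
Before skip: x ∨ (¬open)
Before open := open: x ∨ (¬open)
Answer: WP = x ∨ (¬open)


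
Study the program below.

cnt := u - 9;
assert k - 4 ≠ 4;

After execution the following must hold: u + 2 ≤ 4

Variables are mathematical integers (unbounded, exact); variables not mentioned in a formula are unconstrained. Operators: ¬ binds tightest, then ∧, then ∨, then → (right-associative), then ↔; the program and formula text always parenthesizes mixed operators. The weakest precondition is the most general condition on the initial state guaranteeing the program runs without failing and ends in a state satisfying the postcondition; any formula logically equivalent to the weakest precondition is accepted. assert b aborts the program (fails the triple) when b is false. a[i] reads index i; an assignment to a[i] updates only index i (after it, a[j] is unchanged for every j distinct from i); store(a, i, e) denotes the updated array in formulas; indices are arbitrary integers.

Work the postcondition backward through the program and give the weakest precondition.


Working backward. After the program, the postcondition u + 2 ≤ 4 must hold; in canonical form it is u ≤ 2.
Before assert k - 4 ≠ 4: k ≠ 8 ∧ u ≤ 2
Before cnt := u - 9: k ≠ 8 ∧ u ≤ 2
Answer: WP = k ≠ 8 ∧ u ≤ 2


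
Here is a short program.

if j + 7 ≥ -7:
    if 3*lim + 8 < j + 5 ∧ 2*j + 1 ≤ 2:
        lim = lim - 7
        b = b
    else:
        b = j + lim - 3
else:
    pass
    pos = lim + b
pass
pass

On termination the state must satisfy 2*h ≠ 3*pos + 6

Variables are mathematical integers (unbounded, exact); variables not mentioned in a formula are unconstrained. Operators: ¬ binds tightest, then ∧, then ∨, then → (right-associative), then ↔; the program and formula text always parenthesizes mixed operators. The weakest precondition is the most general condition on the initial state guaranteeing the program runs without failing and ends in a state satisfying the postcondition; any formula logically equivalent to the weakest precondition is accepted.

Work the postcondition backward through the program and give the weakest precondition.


Working backward. After the program, 2*h ≠ 3*pos + 6 must hold.
Before skip: 2*h ≠ 3*pos + 6
Before skip: 2*h ≠ 3*pos + 6
Then branch requires ((3*lim < j - 3 ∧ 2*j ≤ 1) → 2*h ≠ 3*pos + 6) ∧ ((¬(3*lim < j - 3 ∧ 2*j ≤ 1)) → 2*h ≠ 3*pos + 6); else branch requires 2*h ≠ 3*b + 3*lim + 6.
Before the if: (j ≥ -14 → (((3*lim < j - 3 ∧ 2*j ≤ 1) → 2*h ≠ 3*pos + 6) ∧ ((¬(3*lim < j - 3 ∧ 2*j ≤ 1)) → 2*h ≠ 3*pos + 6))) ∧ ((¬(j ≥ -14)) → 2*h ≠ 3*b + 3*lim + 6)
Answer: WP = (j ≥ -14 → (((3*lim < j - 3 ∧ 2*j ≤ 1) → 2*h ≠ 3*pos + 6) ∧ ((¬(3*lim < j - 3 ∧ 2*j ≤ 1)) → 2*h ≠ 3*pos + 6))) ∧ ((¬(j ≥ -14)) → 2*h ≠ 3*b + 3*lim + 6)


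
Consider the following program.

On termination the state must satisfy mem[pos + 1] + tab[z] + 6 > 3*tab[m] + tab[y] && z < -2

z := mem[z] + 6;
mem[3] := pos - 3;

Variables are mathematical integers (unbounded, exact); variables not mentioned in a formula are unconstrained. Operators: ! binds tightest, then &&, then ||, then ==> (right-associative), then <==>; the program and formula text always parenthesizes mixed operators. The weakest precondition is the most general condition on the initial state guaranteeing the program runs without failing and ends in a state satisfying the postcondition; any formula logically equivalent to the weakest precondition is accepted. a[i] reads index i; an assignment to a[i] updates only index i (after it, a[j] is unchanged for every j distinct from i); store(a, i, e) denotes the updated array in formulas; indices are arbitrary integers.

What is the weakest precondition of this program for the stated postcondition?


Working backward. After the program, the postcondition mem[pos + 1] + tab[z] + 6 > 3*tab[m] + tab[y] && z < -2 must hold; in canonical form it is mem[pos + 1] + tab[z] > 3*tab[m] + tab[y] - 6 && z < -2.
Before mem[3] := pos - 3: tab[z] + store(mem, 3, pos - 3)[pos + 1] > 3*tab[m] + tab[y] - 6 && z < -2
Before z := mem[z] + 6: tab[mem[z] + 6] + store(mem, 3, pos - 3)[pos + 1] > 3*tab[m] + tab[y] - 6 && mem[z] < -8
Answer: WP = tab[mem[z] + 6] + store(mem, 3, pos - 3)[pos + 1] > 3*tab[m] + tab[y] - 6 && mem[z] < -8


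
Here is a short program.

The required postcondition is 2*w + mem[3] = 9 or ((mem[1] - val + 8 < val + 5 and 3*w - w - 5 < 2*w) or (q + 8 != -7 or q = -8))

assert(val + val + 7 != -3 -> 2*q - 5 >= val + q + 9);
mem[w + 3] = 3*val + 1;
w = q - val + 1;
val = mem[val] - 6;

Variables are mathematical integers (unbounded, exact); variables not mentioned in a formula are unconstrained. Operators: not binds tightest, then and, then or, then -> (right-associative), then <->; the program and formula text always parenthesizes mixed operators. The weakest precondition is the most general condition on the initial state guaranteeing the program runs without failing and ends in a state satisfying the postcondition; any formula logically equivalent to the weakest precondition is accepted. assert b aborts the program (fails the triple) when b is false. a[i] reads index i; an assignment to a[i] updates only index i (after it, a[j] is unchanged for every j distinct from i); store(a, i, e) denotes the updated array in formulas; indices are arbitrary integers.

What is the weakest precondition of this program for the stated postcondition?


Working backward. After the program, the postcondition 2*w + mem[3] = 9 or ((mem[1] - val + 8 < val + 5 and 3*w - w - 5 < 2*w) or (q + 8 != -7 or q = -8)) must hold; in canonical form it is mem[3] + 2*w = 9 or mem[1] < 2*val - 3 or q != -15 or q = -8.
Before val := mem[val] - 6: mem[3] + 2*w = 9 or mem[1] < 2*mem[val] - 15 or q != -15 or q = -8
Before w := q - val + 1: mem[3] + 2*q = 2*val + 7 or mem[1] < 2*mem[val] - 15 or q != -15 or q = -8
Before mem[w + 3] := 3*val + 1: store(mem, w + 3, 3*val + 1)[3] + 2*q = 2*val + 7 or store(mem, w + 3, 3*val + 1)[1] < 2*store(mem, w + 3, 3*val + 1)[val] - 15 or q != -15 or q = -8
Before assert val + val + 7 != -3 -> 2*q - 5 >= val + q + 9: (2*val != -10 -> q >= val + 14) and (store(mem, w + 3, 3*val + 1)[3] + 2*q = 2*val + 7 or store(mem, w + 3, 3*val + 1)[1] < 2*store(mem, w + 3, 3*val + 1)[val] - 15 or q != -15 or q = -8)
Answer: WP = (2*val != -10 -> q >= val + 14) and (store(mem, w + 3, 3*val + 1)[3] + 2*q = 2*val + 7 or store(mem, w + 3, 3*val + 1)[1] < 2*store(mem, w + 3, 3*val + 1)[val] - 15 or q != -15 or q = -8)


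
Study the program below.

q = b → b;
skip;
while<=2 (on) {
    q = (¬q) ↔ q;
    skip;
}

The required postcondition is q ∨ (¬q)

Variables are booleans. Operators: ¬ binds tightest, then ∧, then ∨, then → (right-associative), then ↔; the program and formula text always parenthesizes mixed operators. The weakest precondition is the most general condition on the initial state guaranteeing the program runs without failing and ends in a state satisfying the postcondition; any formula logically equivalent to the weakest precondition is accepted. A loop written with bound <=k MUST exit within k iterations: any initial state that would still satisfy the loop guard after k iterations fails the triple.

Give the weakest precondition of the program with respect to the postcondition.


Working backward. After the program, the postcondition q ∨ (¬q) must hold; in canonical form it is true.
Before the loop (bound <=2), unroll the exhaustion recursion (WP_0 = exit-now case; WP_j = one more guarded iteration, up to j = 2):
  WP_0: ¬on
  WP_1: on → (¬on)
  WP_2: on → (on → (¬on))
So before the loop: on → (on → (¬on))
Before skip: on → (on → (¬on))
Before q := b → b: on → (on → (¬on))
Answer: WP = on → (on → (¬on))


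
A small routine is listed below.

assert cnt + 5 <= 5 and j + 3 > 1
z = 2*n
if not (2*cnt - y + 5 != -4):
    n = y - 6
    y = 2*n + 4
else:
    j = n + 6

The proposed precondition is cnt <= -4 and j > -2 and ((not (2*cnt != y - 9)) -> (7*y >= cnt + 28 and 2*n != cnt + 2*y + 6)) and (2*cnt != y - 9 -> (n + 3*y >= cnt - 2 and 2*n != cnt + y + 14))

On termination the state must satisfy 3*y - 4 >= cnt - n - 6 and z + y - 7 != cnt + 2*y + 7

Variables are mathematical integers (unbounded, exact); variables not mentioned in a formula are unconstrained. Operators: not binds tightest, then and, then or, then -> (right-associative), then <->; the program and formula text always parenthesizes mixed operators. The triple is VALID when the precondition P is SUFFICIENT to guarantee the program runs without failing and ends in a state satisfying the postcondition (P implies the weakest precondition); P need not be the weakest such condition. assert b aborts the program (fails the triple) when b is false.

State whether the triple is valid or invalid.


Working backward. After the program, the postcondition 3*y - 4 >= cnt - n - 6 and z + y - 7 != cnt + 2*y + 7 must hold; in canonical form it is n + 3*y >= cnt - 2 and z != cnt + y + 14.
Then branch requires 7*y >= cnt + 28 and z != cnt + 2*y + 6; else branch requires n + 3*y >= cnt - 2 and z != cnt + y + 14.
Before the if: ((not (2*cnt != y - 9)) -> (7*y >= cnt + 28 and z != cnt + 2*y + 6)) and (2*cnt != y - 9 -> (n + 3*y >= cnt - 2 and z != cnt + y + 14))
Before z := 2*n: ((not (2*cnt != y - 9)) -> (7*y >= cnt + 28 and 2*n != cnt + 2*y + 6)) and (2*cnt != y - 9 -> (n + 3*y >= cnt - 2 and 2*n != cnt + y + 14))
Before assert cnt + 5 <= 5 and j + 3 > 1: cnt <= 0 and j > -2 and ((not (2*cnt != y - 9)) -> (7*y >= cnt + 28 and 2*n != cnt + 2*y + 6)) and (2*cnt != y - 9 -> (n + 3*y >= cnt - 2 and 2*n != cnt + y + 14))
The weakest precondition is cnt <= 0 and j > -2 and ((not (2*cnt != y - 9)) -> (7*y >= cnt + 28 and 2*n != cnt + 2*y + 6)) and (2*cnt != y - 9 -> (n + 3*y >= cnt - 2 and 2*n != cnt + y + 14)).
Check whether cnt <= -4 and j > -2 and ((not (2*cnt != y - 9)) -> (7*y >= cnt + 28 and 2*n != cnt + 2*y + 6)) and (2*cnt != y - 9 -> (n + 3*y >= cnt - 2 and 2*n != cnt + y + 14)) implies it.
Every state satisfying the precondition satisfies the weakest precondition: the implication holds.
Answer: valid


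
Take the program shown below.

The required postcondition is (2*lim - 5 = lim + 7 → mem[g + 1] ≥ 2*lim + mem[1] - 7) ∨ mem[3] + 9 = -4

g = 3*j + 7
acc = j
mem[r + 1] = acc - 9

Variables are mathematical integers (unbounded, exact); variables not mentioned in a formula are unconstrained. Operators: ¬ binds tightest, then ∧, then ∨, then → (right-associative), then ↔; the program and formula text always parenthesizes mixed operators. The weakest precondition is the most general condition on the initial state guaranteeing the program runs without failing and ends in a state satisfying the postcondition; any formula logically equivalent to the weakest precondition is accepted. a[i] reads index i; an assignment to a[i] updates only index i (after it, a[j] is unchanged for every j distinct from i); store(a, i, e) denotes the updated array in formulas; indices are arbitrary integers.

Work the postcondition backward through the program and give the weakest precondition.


Working backward. After the program, the postcondition (2*lim - 5 = lim + 7 → mem[g + 1] ≥ 2*lim + mem[1] - 7) ∨ mem[3] + 9 = -4 must hold; in canonical form it is (lim = 12 → mem[g + 1] ≥ mem[1] + 2*lim - 7) ∨ mem[3] = -13.
Before mem[r + 1] := acc - 9: (lim = 12 → store(mem, r + 1, acc - 9)[g + 1] ≥ store(mem, r + 1, acc - 9)[1] + 2*lim - 7) ∨ store(mem, r + 1, acc - 9)[3] = -13
Before acc := j: (lim = 12 → store(mem, r + 1, j - 9)[g + 1] ≥ store(mem, r + 1, j - 9)[1] + 2*lim - 7) ∨ store(mem, r + 1, j - 9)[3] = -13
Before g := 3*j + 7: (lim = 12 → store(mem, r + 1, j - 9)[3*j + 8] ≥ store(mem, r + 1, j - 9)[1] + 2*lim - 7) ∨ store(mem, r + 1, j - 9)[3] = -13
Answer: WP = (lim = 12 → store(mem, r + 1, j - 9)[3*j + 8] ≥ store(mem, r + 1, j - 9)[1] + 2*lim - 7) ∨ store(mem, r + 1, j - 9)[3] = -13


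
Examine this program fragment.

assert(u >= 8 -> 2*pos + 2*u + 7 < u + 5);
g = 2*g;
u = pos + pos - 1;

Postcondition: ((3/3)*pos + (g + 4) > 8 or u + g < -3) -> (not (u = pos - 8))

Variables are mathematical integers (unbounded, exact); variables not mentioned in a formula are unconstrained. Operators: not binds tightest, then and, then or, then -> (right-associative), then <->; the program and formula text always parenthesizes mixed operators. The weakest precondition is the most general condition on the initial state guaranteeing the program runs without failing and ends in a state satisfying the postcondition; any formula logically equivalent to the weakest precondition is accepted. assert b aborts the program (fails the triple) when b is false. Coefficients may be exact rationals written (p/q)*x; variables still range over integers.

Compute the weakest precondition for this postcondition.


Working backward. After the program, the postcondition ((3/3)*pos + (g + 4) > 8 or u + g < -3) -> (not (u = pos - 8)) must hold; in canonical form it is (g + pos > 4 or g + u < -3) -> (not (u = pos - 8)).
Before u := pos + pos - 1: (g + pos > 4 or g + 2*pos < -2) -> (not (pos = -7))
Before g := 2*g: (2*g + pos > 4 or 2*g + 2*pos < -2) -> (not (pos = -7))
Before assert u >= 8 -> 2*pos + 2*u + 7 < u + 5: (u >= 8 -> 2*pos + u < -2) and ((2*g + pos > 4 or 2*g + 2*pos < -2) -> (not (pos = -7)))
Answer: WP = (u >= 8 -> 2*pos + u < -2) and ((2*g + pos > 4 or 2*g + 2*pos < -2) -> (not (pos = -7)))


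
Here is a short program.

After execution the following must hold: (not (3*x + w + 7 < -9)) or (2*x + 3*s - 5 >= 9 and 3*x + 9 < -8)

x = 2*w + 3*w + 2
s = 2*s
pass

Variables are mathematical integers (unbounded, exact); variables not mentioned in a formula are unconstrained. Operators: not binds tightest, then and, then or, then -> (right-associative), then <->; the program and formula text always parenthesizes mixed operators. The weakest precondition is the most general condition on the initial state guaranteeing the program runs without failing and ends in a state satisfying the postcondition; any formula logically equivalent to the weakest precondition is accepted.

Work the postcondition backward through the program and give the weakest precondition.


Working backward. After the program, the postcondition (not (3*x + w + 7 < -9)) or (2*x + 3*s - 5 >= 9 and 3*x + 9 < -8) must hold; in canonical form it is (not (w + 3*x < -16)) or (3*s + 2*x >= 14 and 3*x < -17).
Before skip: (not (w + 3*x < -16)) or (3*s + 2*x >= 14 and 3*x < -17)
Before s := 2*s: (not (w + 3*x < -16)) or (6*s + 2*x >= 14 and 3*x < -17)
Before x := 2*w + 3*w + 2: (not (16*w < -22)) or (6*s + 10*w >= 10 and 15*w < -23)
Answer: WP = (not (16*w < -22)) or (6*s + 10*w >= 10 and 15*w < -23)


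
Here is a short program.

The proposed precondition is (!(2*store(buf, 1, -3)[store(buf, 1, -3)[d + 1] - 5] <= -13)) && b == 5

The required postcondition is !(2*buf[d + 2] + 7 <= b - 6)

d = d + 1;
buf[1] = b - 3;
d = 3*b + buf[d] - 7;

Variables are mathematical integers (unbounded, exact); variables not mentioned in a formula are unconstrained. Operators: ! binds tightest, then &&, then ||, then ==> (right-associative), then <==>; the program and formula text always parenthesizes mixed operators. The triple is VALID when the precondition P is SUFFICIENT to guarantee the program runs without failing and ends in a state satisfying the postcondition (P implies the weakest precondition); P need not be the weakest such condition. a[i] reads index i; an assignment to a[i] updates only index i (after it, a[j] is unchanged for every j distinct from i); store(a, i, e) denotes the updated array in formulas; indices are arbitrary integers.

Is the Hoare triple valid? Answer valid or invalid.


Working backward. After the program, the postcondition !(2*buf[d + 2] + 7 <= b - 6) must hold; in canonical form it is !(2*buf[d + 2] <= b - 13).
Before d := 3*b + buf[d] - 7: !(2*buf[buf[d] + 3*b - 5] <= b - 13)
Before buf[1] := b - 3: !(2*store(buf, 1, b - 3)[store(buf, 1, b - 3)[d] + 3*b - 5] <= b - 13)
Before d := d + 1: !(2*store(buf, 1, b - 3)[store(buf, 1, b - 3)[d + 1] + 3*b - 5] <= b - 13)
The weakest precondition is !(2*store(buf, 1, b - 3)[store(buf, 1, b - 3)[d + 1] + 3*b - 5] <= b - 13).
Check whether (!(2*store(buf, 1, -3)[store(buf, 1, -3)[d + 1] - 5] <= -13)) && b == 5 implies it.
Countermodel: at the initial state b = 5, buf = {[-11809] = 0, [-11794] = -4, [1] = 3, [4] = -11804, elsewhere 3}, d = 3, the precondition holds but the weakest precondition fails.
Answer: invalid


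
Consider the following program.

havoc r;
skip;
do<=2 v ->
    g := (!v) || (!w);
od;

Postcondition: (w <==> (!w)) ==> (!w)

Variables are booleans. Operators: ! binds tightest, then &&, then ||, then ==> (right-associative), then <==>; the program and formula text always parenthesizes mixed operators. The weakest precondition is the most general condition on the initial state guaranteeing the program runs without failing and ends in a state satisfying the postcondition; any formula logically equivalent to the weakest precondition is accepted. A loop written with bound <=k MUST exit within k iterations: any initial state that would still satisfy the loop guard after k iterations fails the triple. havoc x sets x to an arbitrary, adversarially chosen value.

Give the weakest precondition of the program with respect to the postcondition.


Working backward. After the program, (w <==> (!w)) ==> (!w) must hold.
Before the loop (bound <=2), unroll the exhaustion recursion (WP_0 = exit-now case; WP_j = one more guarded iteration, up to j = 2):
  WP_0: (!v) && ((w <==> (!w)) ==> (!w))
  WP_1: (v ==> ((!v) && ((w <==> (!w)) ==> (!w)))) && ((!v) ==> ((w <==> (!w)) ==> (!w)))
  WP_2: (v ==> ((v ==> ((!v) && ((w <==> (!w)) ==> (!w)))) && ((!v) ==> ((w <==> (!w)) ==> (!w))))) && ((!v) ==> ((w <==> (!w)) ==> (!w)))
So before the loop: (v ==> ((v ==> ((!v) && ((w <==> (!w)) ==> (!w)))) && ((!v) ==> ((w <==> (!w)) ==> (!w))))) && ((!v) ==> ((w <==> (!w)) ==> (!w)))
Before skip: (v ==> ((v ==> ((!v) && ((w <==> (!w)) ==> (!w)))) && ((!v) ==> ((w <==> (!w)) ==> (!w))))) && ((!v) ==> ((w <==> (!w)) ==> (!w)))
Before havoc r: (v ==> ((v ==> ((!v) && ((w <==> (!w)) ==> (!w)))) && ((!v) ==> ((w <==> (!w)) ==> (!w))))) && ((!v) ==> ((w <==> (!w)) ==> (!w)))
Answer: WP = (v ==> ((v ==> ((!v) && ((w <==> (!w)) ==> (!w)))) && ((!v) ==> ((w <==> (!w)) ==> (!w))))) && ((!v) ==> ((w <==> (!w)) ==> (!w)))


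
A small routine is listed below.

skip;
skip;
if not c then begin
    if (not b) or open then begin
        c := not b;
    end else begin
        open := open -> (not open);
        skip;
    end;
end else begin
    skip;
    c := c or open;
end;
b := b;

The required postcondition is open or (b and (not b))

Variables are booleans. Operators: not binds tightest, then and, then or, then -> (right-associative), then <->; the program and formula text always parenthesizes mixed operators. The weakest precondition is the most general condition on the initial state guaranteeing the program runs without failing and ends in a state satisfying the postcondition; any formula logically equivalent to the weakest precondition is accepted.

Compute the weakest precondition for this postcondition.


Working backward. After the program, the postcondition open or (b and (not b)) must hold; in canonical form it is open.
Before b := b: open
Then branch requires (((not b) or open) -> open) and ((not ((not b) or open)) -> (open -> (not open))); else branch requires open.
Before the if: ((not c) -> ((((not b) or open) -> open) and ((not ((not b) or open)) -> (open -> (not open))))) and (c -> open)
Before skip: ((not c) -> ((((not b) or open) -> open) and ((not ((not b) or open)) -> (open -> (not open))))) and (c -> open)
Before skip: ((not c) -> ((((not b) or open) -> open) and ((not ((not b) or open)) -> (open -> (not open))))) and (c -> open)
Answer: WP = ((not c) -> ((((not b) or open) -> open) and ((not ((not b) or open)) -> (open -> (not open))))) and (c -> open)


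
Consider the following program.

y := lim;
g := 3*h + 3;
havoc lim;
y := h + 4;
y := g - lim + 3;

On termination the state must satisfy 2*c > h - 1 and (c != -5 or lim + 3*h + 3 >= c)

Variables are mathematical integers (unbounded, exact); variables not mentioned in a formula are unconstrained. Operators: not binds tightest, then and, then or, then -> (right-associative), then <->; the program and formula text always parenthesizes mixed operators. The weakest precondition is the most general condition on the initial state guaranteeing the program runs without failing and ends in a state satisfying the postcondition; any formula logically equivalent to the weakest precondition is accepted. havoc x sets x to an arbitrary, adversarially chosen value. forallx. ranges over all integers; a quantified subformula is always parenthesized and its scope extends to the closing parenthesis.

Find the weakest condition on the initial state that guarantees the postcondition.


Working backward. After the program, the postcondition 2*c > h - 1 and (c != -5 or lim + 3*h + 3 >= c) must hold; in canonical form it is 2*c > h - 1 and (c != -5 or 3*h + lim >= c - 3).
Before y := g - lim + 3: 2*c > h - 1 and (c != -5 or 3*h + lim >= c - 3)
Before y := h + 4: 2*c > h - 1 and (c != -5 or 3*h + lim >= c - 3)
Before havoc lim: forall lim_1. (2*c > h - 1 and (c != -5 or 3*h + lim_1 >= c - 3))
Before g := 3*h + 3: forall lim_1. (2*c > h - 1 and (c != -5 or 3*h + lim_1 >= c - 3))
Before y := lim: forall lim_1. (2*c > h - 1 and (c != -5 or 3*h + lim_1 >= c - 3))
Answer: WP = forall lim_1. (2*c > h - 1 and (c != -5 or 3*h + lim_1 >= c - 3))


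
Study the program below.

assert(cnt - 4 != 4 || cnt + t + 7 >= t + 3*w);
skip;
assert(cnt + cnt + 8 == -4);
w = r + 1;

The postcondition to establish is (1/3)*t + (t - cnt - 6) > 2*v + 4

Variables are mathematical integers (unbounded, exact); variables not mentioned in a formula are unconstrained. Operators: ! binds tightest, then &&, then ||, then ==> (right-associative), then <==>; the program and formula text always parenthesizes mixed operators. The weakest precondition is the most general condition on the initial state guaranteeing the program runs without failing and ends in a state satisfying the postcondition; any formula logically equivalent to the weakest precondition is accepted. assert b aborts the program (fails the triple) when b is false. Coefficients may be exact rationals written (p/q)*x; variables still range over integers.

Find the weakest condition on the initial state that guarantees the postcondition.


Working backward. After the program, the postcondition (1/3)*t + (t - cnt - 6) > 2*v + 4 must hold; in canonical form it is (4/3)*t > cnt + 2*v + 10.
Before w := r + 1: (4/3)*t > cnt + 2*v + 10
Before assert cnt + cnt + 8 == -4: 2*cnt == -12 && (4/3)*t > cnt + 2*v + 10
Before skip: 2*cnt == -12 && (4/3)*t > cnt + 2*v + 10
Before assert cnt - 4 != 4 || cnt + t + 7 >= t + 3*w: (cnt != 8 || cnt >= 3*w - 7) && 2*cnt == -12 && (4/3)*t > cnt + 2*v + 10
Answer: WP = (cnt != 8 || cnt >= 3*w - 7) && 2*cnt == -12 && (4/3)*t > cnt + 2*v + 10


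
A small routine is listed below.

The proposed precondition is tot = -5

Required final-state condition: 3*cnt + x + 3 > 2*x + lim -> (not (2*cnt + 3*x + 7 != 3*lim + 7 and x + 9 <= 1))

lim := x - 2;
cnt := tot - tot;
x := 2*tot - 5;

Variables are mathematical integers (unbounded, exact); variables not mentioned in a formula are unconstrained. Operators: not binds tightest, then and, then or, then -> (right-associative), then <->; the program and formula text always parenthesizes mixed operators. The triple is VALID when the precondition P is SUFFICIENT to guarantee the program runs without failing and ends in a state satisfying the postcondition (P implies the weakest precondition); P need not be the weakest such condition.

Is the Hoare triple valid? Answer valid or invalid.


Working backward. After the program, the postcondition 3*cnt + x + 3 > 2*x + lim -> (not (2*cnt + 3*x + 7 != 3*lim + 7 and x + 9 <= 1)) must hold; in canonical form it is 3*cnt > lim + x - 3 -> (not (2*cnt + 3*x != 3*lim and x <= -8)).
Before x := 2*tot - 5: 3*cnt > lim + 2*tot - 8 -> (not (2*cnt + 6*tot != 3*lim + 15 and 2*tot <= -3))
Before cnt := tot - tot: lim + 2*tot < 8 -> (not (6*tot != 3*lim + 15 and 2*tot <= -3))
Before lim := x - 2: 2*tot + x < 10 -> (not (6*tot != 3*x + 9 and 2*tot <= -3))
The weakest precondition is 2*tot + x < 10 -> (not (6*tot != 3*x + 9 and 2*tot <= -3)).
Check whether tot = -5 implies it.
Countermodel: at the initial state tot = -5, x = -14, the precondition holds but the weakest precondition fails.
Answer: invalid


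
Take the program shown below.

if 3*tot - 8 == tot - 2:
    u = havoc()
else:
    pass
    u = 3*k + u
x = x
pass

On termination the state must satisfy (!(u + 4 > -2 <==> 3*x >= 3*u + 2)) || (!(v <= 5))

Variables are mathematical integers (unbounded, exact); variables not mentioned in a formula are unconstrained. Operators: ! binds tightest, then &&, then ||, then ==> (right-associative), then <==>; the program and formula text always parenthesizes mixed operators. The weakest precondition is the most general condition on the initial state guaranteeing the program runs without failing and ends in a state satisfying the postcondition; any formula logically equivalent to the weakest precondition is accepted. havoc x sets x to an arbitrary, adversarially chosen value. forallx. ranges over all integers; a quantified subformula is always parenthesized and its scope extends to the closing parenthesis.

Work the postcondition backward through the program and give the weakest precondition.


Working backward. After the program, the postcondition (!(u + 4 > -2 <==> 3*x >= 3*u + 2)) || (!(v <= 5)) must hold; in canonical form it is (!(u > -6 <==> 3*x >= 3*u + 2)) || (!(v <= 5)).
Before skip: (!(u > -6 <==> 3*x >= 3*u + 2)) || (!(v <= 5))
Before x := x: (!(u > -6 <==> 3*x >= 3*u + 2)) || (!(v <= 5))
Then branch requires forall u_1. ((!(u_1 > -6 <==> 3*x >= 3*u_1 + 2)) || (!(v <= 5))); else branch requires (!(3*k + u > -6 <==> 3*x >= 9*k + 3*u + 2)) || (!(v <= 5)).
Before the if: (2*tot == 6 ==> (forall u_1. ((!(u_1 > -6 <==> 3*x >= 3*u_1 + 2)) || (!(v <= 5))))) && ((!(2*tot == 6)) ==> ((!(3*k + u > -6 <==> 3*x >= 9*k + 3*u + 2)) || (!(v <= 5))))
Answer: WP = (2*tot == 6 ==> (forall u_1. ((!(u_1 > -6 <==> 3*x >= 3*u_1 + 2)) || (!(v <= 5))))) && ((!(2*tot == 6)) ==> ((!(3*k + u > -6 <==> 3*x >= 9*k + 3*u + 2)) || (!(v <= 5))))


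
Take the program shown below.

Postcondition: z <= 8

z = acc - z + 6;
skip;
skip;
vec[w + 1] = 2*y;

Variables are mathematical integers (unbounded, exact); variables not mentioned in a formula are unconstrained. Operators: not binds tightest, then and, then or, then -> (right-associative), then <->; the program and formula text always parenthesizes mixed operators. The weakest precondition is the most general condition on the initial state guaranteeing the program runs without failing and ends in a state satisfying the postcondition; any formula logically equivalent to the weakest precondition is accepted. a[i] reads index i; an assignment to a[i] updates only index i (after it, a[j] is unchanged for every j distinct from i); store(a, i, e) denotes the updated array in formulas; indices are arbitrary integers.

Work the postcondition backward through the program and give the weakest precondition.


Working backward. After the program, z <= 8 must hold.
Before vec[w + 1] := 2*y: z <= 8
Before skip: z <= 8
Before skip: z <= 8
Before z := acc - z + 6: acc <= z + 2
Answer: WP = acc <= z + 2


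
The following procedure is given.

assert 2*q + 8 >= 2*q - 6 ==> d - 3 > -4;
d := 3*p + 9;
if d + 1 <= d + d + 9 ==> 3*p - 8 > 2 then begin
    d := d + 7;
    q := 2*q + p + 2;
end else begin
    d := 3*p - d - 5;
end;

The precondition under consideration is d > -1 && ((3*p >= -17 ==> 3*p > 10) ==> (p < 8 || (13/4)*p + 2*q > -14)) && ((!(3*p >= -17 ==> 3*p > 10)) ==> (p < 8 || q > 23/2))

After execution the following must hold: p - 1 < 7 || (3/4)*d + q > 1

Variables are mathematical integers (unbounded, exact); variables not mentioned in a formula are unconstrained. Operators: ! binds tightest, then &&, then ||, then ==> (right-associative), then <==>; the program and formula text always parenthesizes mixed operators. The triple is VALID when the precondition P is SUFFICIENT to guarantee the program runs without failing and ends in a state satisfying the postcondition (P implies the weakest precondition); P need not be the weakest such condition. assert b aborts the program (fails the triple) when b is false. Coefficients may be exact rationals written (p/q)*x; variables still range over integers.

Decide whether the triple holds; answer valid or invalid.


Working backward. After the program, the postcondition p - 1 < 7 || (3/4)*d + q > 1 must hold; in canonical form it is p < 8 || (3/4)*d + q > 1.
Then branch requires p < 8 || (3/4)*d + p + 2*q > -25/4; else branch requires p < 8 || (9/4)*p + q > (3/4)*d + 19/4.
Before the if: ((d >= -8 ==> 3*p > 10) ==> (p < 8 || (3/4)*d + p + 2*q > -25/4)) && ((!(d >= -8 ==> 3*p > 10)) ==> (p < 8 || (9/4)*p + q > (3/4)*d + 19/4))
Before d := 3*p + 9: ((3*p >= -17 ==> 3*p > 10) ==> (p < 8 || (13/4)*p + 2*q > -13)) && ((!(3*p >= -17 ==> 3*p > 10)) ==> (p < 8 || q > 23/2))
Before assert 2*q + 8 >= 2*q - 6 ==> d - 3 > -4: d > -1 && ((3*p >= -17 ==> 3*p > 10) ==> (p < 8 || (13/4)*p + 2*q > -13)) && ((!(3*p >= -17 ==> 3*p > 10)) ==> (p < 8 || q > 23/2))
The weakest precondition is d > -1 && ((3*p >= -17 ==> 3*p > 10) ==> (p < 8 || (13/4)*p + 2*q > -13)) && ((!(3*p >= -17 ==> 3*p > 10)) ==> (p < 8 || q > 23/2)).
Check whether d > -1 && ((3*p >= -17 ==> 3*p > 10) ==> (p < 8 || (13/4)*p + 2*q > -14)) && ((!(3*p >= -17 ==> 3*p > 10)) ==> (p < 8 || q > 23/2)) implies it.
Countermodel: at the initial state d = 0, p = 12, q = -26, the precondition holds but the weakest precondition fails.
Answer: invalid


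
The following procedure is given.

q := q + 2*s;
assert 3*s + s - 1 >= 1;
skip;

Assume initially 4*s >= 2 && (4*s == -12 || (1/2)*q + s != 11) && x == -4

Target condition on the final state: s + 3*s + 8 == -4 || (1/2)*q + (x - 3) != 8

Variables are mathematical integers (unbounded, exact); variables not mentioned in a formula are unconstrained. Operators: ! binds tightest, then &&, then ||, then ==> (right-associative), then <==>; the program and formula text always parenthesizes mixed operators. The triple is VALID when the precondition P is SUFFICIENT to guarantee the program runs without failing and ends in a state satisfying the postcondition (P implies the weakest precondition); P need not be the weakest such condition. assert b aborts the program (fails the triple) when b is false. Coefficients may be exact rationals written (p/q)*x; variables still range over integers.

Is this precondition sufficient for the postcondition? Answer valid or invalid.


Working backward. After the program, the postcondition s + 3*s + 8 == -4 || (1/2)*q + (x - 3) != 8 must hold; in canonical form it is 4*s == -12 || (1/2)*q + x != 11.
Before skip: 4*s == -12 || (1/2)*q + x != 11
Before assert 3*s + s - 1 >= 1: 4*s >= 2 && (4*s == -12 || (1/2)*q + x != 11)
Before q := q + 2*s: 4*s >= 2 && (4*s == -12 || (1/2)*q + s + x != 11)
The weakest precondition is 4*s >= 2 && (4*s == -12 || (1/2)*q + s + x != 11).
Check whether 4*s >= 2 && (4*s == -12 || (1/2)*q + s != 11) && x == -4 implies it.
Countermodel: at the initial state q = 28, s = 1, x = -4, the precondition holds but the weakest precondition fails.
Answer: invalid


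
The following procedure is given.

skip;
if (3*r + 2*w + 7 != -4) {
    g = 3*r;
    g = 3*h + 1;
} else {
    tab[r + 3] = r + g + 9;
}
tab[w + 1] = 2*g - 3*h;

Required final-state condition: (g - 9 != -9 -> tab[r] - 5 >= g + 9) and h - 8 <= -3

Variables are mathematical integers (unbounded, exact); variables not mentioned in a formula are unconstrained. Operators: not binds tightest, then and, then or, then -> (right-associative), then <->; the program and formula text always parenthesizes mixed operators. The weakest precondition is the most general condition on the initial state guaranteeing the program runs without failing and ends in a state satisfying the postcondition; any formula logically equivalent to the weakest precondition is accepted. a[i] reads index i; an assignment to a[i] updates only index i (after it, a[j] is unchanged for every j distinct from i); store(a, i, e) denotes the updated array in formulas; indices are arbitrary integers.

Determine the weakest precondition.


Working backward. After the program, the postcondition (g - 9 != -9 -> tab[r] - 5 >= g + 9) and h - 8 <= -3 must hold; in canonical form it is (g != 0 -> tab[r] >= g + 14) and h <= 5.
Before tab[w + 1] := 2*g - 3*h: (g != 0 -> store(tab, w + 1, 2*g - 3*h)[r] >= g + 14) and h <= 5
Then branch requires (3*h != -1 -> store(tab, w + 1, 3*h + 2)[r] >= 3*h + 15) and h <= 5; else branch requires (g != 0 -> store(store(tab, r + 3, g + r + 9), w + 1, 2*g - 3*h)[r] >= g + 14) and h <= 5.
Before the if: (3*r + 2*w != -11 -> ((3*h != -1 -> store(tab, w + 1, 3*h + 2)[r] >= 3*h + 15) and h <= 5)) and ((not (3*r + 2*w != -11)) -> ((g != 0 -> store(store(tab, r + 3, g + r + 9), w + 1, 2*g - 3*h)[r] >= g + 14) and h <= 5))
Before skip: (3*r + 2*w != -11 -> ((3*h != -1 -> store(tab, w + 1, 3*h + 2)[r] >= 3*h + 15) and h <= 5)) and ((not (3*r + 2*w != -11)) -> ((g != 0 -> store(store(tab, r + 3, g + r + 9), w + 1, 2*g - 3*h)[r] >= g + 14) and h <= 5))
Answer: WP = (3*r + 2*w != -11 -> ((3*h != -1 -> store(tab, w + 1, 3*h + 2)[r] >= 3*h + 15) and h <= 5)) and ((not (3*r + 2*w != -11)) -> ((g != 0 -> store(store(tab, r + 3, g + r + 9), w + 1, 2*g - 3*h)[r] >= g + 14) and h <= 5))


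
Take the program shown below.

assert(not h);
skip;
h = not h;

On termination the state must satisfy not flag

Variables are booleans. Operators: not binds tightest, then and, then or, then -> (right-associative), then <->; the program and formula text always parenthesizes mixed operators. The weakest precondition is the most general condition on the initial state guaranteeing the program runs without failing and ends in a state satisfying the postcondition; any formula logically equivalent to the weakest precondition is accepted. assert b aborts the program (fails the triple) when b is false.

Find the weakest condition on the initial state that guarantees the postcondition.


Working backward. After the program, not flag must hold.
Before h := not h: not flag
Before skip: not flag
Before assert not h: (not h) and (not flag)
Answer: WP = (not h) and (not flag)


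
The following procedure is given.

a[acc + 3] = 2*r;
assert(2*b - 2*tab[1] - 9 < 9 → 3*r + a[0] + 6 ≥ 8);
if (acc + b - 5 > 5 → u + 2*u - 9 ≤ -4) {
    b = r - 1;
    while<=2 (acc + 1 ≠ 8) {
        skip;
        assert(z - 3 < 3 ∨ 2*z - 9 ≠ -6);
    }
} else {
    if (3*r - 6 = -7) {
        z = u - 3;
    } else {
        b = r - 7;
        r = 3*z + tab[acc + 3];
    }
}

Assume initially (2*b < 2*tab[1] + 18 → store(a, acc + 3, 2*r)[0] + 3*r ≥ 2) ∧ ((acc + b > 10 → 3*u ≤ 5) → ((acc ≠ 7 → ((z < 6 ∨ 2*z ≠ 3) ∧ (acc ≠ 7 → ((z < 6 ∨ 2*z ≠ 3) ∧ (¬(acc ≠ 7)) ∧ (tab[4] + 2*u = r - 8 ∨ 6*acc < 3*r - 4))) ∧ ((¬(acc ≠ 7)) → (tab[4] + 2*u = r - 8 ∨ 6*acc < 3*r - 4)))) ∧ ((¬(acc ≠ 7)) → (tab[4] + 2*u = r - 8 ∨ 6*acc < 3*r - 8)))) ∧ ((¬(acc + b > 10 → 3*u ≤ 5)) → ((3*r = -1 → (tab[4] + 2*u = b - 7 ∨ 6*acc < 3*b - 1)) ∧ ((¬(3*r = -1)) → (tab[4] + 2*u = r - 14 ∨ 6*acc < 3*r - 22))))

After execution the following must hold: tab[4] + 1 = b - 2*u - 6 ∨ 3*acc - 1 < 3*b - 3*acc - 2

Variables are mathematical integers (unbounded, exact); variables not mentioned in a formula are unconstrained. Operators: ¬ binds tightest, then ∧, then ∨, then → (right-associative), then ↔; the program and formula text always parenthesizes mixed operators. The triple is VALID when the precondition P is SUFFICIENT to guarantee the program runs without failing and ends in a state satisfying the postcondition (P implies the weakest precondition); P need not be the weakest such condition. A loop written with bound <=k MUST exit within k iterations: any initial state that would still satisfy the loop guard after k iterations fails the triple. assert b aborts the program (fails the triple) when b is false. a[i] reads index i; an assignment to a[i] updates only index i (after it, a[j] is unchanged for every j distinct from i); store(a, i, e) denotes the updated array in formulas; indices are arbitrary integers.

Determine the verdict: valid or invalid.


Working backward. After the program, the postcondition tab[4] + 1 = b - 2*u - 6 ∨ 3*acc - 1 < 3*b - 3*acc - 2 must hold; in canonical form it is tab[4] + 2*u = b - 7 ∨ 6*acc < 3*b - 1.
Then branch requires (acc ≠ 7 → ((z < 6 ∨ 2*z ≠ 3) ∧ (acc ≠ 7 → ((z < 6 ∨ 2*z ≠ 3) ∧ (¬(acc ≠ 7)) ∧ (tab[4] + 2*u = r - 8 ∨ 6*acc < 3*r - 4))) ∧ ((¬(acc ≠ 7)) → (tab[4] + 2*u = r - 8 ∨ 6*acc < 3*r - 4)))) ∧ ((¬(acc ≠ 7)) → (tab[4] + 2*u = r - 8 ∨ 6*acc < 3*r - 4)); else branch requires (3*r = -1 → (tab[4] + 2*u = b - 7 ∨ 6*acc < 3*b - 1)) ∧ ((¬(3*r = -1)) → (tab[4] + 2*u = r - 14 ∨ 6*acc < 3*r - 22)).
Before the if: ((acc + b > 10 → 3*u ≤ 5) → ((acc ≠ 7 → ((z < 6 ∨ 2*z ≠ 3) ∧ (acc ≠ 7 → ((z < 6 ∨ 2*z ≠ 3) ∧ (¬(acc ≠ 7)) ∧ (tab[4] + 2*u = r - 8 ∨ 6*acc < 3*r - 4))) ∧ ((¬(acc ≠ 7)) → (tab[4] + 2*u = r - 8 ∨ 6*acc < 3*r - 4)))) ∧ ((¬(acc ≠ 7)) → (tab[4] + 2*u = r - 8 ∨ 6*acc < 3*r - 4)))) ∧ ((¬(acc + b > 10 → 3*u ≤ 5)) → ((3*r = -1 → (tab[4] + 2*u = b - 7 ∨ 6*acc < 3*b - 1)) ∧ ((¬(3*r = -1)) → (tab[4] + 2*u = r - 14 ∨ 6*acc < 3*r - 22))))
Before assert 2*b - 2*tab[1] - 9 < 9 → 3*r + a[0] + 6 ≥ 8: (2*b < 2*tab[1] + 18 → a[0] + 3*r ≥ 2) ∧ ((acc + b > 10 → 3*u ≤ 5) → ((acc ≠ 7 → ((z < 6 ∨ 2*z ≠ 3) ∧ (acc ≠ 7 → ((z < 6 ∨ 2*z ≠ 3) ∧ (¬(acc ≠ 7)) ∧ (tab[4] + 2*u = r - 8 ∨ 6*acc < 3*r - 4))) ∧ ((¬(acc ≠ 7)) → (tab[4] + 2*u = r - 8 ∨ 6*acc < 3*r - 4)))) ∧ ((¬(acc ≠ 7)) → (tab[4] + 2*u = r - 8 ∨ 6*acc < 3*r - 4)))) ∧ ((¬(acc + b > 10 → 3*u ≤ 5)) → ((3*r = -1 → (tab[4] + 2*u = b - 7 ∨ 6*acc < 3*b - 1)) ∧ ((¬(3*r = -1)) → (tab[4] + 2*u = r - 14 ∨ 6*acc < 3*r - 22))))
Before a[acc + 3] := 2*r: (2*b < 2*tab[1] + 18 → store(a, acc + 3, 2*r)[0] + 3*r ≥ 2) ∧ ((acc + b > 10 → 3*u ≤ 5) → ((acc ≠ 7 → ((z < 6 ∨ 2*z ≠ 3) ∧ (acc ≠ 7 → ((z < 6 ∨ 2*z ≠ 3) ∧ (¬(acc ≠ 7)) ∧ (tab[4] + 2*u = r - 8 ∨ 6*acc < 3*r - 4))) ∧ ((¬(acc ≠ 7)) → (tab[4] + 2*u = r - 8 ∨ 6*acc < 3*r - 4)))) ∧ ((¬(acc ≠ 7)) → (tab[4] + 2*u = r - 8 ∨ 6*acc < 3*r - 4)))) ∧ ((¬(acc + b > 10 → 3*u ≤ 5)) → ((3*r = -1 → (tab[4] + 2*u = b - 7 ∨ 6*acc < 3*b - 1)) ∧ ((¬(3*r = -1)) → (tab[4] + 2*u = r - 14 ∨ 6*acc < 3*r - 22))))
The weakest precondition is (2*b < 2*tab[1] + 18 → store(a, acc + 3, 2*r)[0] + 3*r ≥ 2) ∧ ((acc + b > 10 → 3*u ≤ 5) → ((acc ≠ 7 → ((z < 6 ∨ 2*z ≠ 3) ∧ (acc ≠ 7 → ((z < 6 ∨ 2*z ≠ 3) ∧ (¬(acc ≠ 7)) ∧ (tab[4] + 2*u = r - 8 ∨ 6*acc < 3*r - 4))) ∧ ((¬(acc ≠ 7)) → (tab[4] + 2*u = r - 8 ∨ 6*acc < 3*r - 4)))) ∧ ((¬(acc ≠ 7)) → (tab[4] + 2*u = r - 8 ∨ 6*acc < 3*r - 4)))) ∧ ((¬(acc + b > 10 → 3*u ≤ 5)) → ((3*r = -1 → (tab[4] + 2*u = b - 7 ∨ 6*acc < 3*b - 1)) ∧ ((¬(3*r = -1)) → (tab[4] + 2*u = r - 14 ∨ 6*acc < 3*r - 22)))).
Check whether (2*b < 2*tab[1] + 18 → store(a, acc + 3, 2*r)[0] + 3*r ≥ 2) ∧ ((acc + b > 10 → 3*u ≤ 5) → ((acc ≠ 7 → ((z < 6 ∨ 2*z ≠ 3) ∧ (acc ≠ 7 → ((z < 6 ∨ 2*z ≠ 3) ∧ (¬(acc ≠ 7)) ∧ (tab[4] + 2*u = r - 8 ∨ 6*acc < 3*r - 4))) ∧ ((¬(acc ≠ 7)) → (tab[4] + 2*u = r - 8 ∨ 6*acc < 3*r - 4)))) ∧ ((¬(acc ≠ 7)) → (tab[4] + 2*u = r - 8 ∨ 6*acc < 3*r - 8)))) ∧ ((¬(acc + b > 10 → 3*u ≤ 5)) → ((3*r = -1 → (tab[4] + 2*u = b - 7 ∨ 6*acc < 3*b - 1)) ∧ ((¬(3*r = -1)) → (tab[4] + 2*u = r - 14 ∨ 6*acc < 3*r - 22)))) implies it.
Every state satisfying the precondition satisfies the weakest precondition: the implication holds.
Answer: valid
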